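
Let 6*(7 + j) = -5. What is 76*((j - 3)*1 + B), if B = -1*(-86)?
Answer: 17138/3 ≈ 5712.7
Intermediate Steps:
j = -47/6 (j = -7 + (⅙)*(-5) = -7 - ⅚ = -47/6 ≈ -7.8333)
B = 86
76*((j - 3)*1 + B) = 76*((-47/6 - 3)*1 + 86) = 76*(-65/6*1 + 86) = 76*(-65/6 + 86) = 76*(451/6) = 17138/3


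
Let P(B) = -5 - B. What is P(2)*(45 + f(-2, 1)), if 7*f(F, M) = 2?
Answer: -317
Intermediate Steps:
f(F, M) = 2/7 (f(F, M) = (⅐)*2 = 2/7)
P(2)*(45 + f(-2, 1)) = (-5 - 1*2)*(45 + 2/7) = (-5 - 2)*(317/7) = -7*317/7 = -317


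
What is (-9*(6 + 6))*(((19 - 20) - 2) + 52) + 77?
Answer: -5215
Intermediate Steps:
(-9*(6 + 6))*(((19 - 20) - 2) + 52) + 77 = (-108)*((-1 - 2) + 52) + 77 = (-9*12)*(-3 + 52) + 77 = -108*49 + 77 = -5292 + 77 = -5215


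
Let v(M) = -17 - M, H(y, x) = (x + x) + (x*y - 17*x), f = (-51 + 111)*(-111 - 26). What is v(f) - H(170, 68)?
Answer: -2337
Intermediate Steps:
f = -8220 (f = 60*(-137) = -8220)
H(y, x) = -15*x + x*y (H(y, x) = 2*x + (-17*x + x*y) = -15*x + x*y)
v(f) - H(170, 68) = (-17 - 1*(-8220)) - 68*(-15 + 170) = (-17 + 8220) - 68*155 = 8203 - 1*10540 = 8203 - 10540 = -2337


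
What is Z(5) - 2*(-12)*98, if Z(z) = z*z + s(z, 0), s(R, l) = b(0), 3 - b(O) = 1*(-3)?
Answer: 2383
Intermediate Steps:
b(O) = 6 (b(O) = 3 - (-3) = 3 - 1*(-3) = 3 + 3 = 6)
s(R, l) = 6
Z(z) = 6 + z² (Z(z) = z*z + 6 = z² + 6 = 6 + z²)
Z(5) - 2*(-12)*98 = (6 + 5²) - 2*(-12)*98 = (6 + 25) + 24*98 = 31 + 2352 = 2383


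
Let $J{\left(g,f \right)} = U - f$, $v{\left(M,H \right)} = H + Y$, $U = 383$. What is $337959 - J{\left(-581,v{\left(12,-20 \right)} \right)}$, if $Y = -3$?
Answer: $337553$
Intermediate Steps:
$v{\left(M,H \right)} = -3 + H$ ($v{\left(M,H \right)} = H - 3 = -3 + H$)
$J{\left(g,f \right)} = 383 - f$
$337959 - J{\left(-581,v{\left(12,-20 \right)} \right)} = 337959 - \left(383 - \left(-3 - 20\right)\right) = 337959 - \left(383 - -23\right) = 337959 - \left(383 + 23\right) = 337959 - 406 = 337553$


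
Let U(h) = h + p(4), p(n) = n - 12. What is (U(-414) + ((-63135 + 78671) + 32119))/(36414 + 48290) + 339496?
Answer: 28756716417/84704 ≈ 3.3950e+5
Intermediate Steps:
p(n) = -12 + n
U(h) = -8 + h (U(h) = h + (-12 + 4) = h - 8 = -8 + h)
(U(-414) + ((-63135 + 78671) + 32119))/(36414 + 48290) + 339496 = ((-8 - 414) + ((-63135 + 78671) + 32119))/(36414 + 48290) + 339496 = (-422 + (15536 + 32119))/84704 + 339496 = (-422 + 47655)*(1/84704) + 339496 = 47233*(1/84704) + 339496 = 47233/84704 + 339496 = 28756716417/84704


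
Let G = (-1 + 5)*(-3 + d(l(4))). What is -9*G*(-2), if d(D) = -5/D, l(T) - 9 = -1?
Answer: -261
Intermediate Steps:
l(T) = 8 (l(T) = 9 - 1 = 8)
G = -29/2 (G = (-1 + 5)*(-3 - 5/8) = 4*(-3 - 5*⅛) = 4*(-3 - 5/8) = 4*(-29/8) = -29/2 ≈ -14.500)
-9*G*(-2) = -9*(-29/2)*(-2) = (261/2)*(-2) = -261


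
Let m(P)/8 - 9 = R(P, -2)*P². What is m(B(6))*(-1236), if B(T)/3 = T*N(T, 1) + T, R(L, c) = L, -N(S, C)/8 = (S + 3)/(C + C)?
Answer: 2472464647008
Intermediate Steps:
N(S, C) = -4*(3 + S)/C (N(S, C) = -8*(S + 3)/(C + C) = -8*(3 + S)/(2*C) = -8*(3 + S)*1/(2*C) = -4*(3 + S)/C)
B(T) = 3*T + 3*T*(-12 - 4*T) (B(T) = 3*(T*(4*(-3 - T)/1) + T) = 3*(T*(4*1*(-3 - T)) + T) = 3*(T*(-12 - 4*T) + T) = 3*(T + T*(-12 - 4*T)) = 3*T + 3*T*(-12 - 4*T))
m(P) = 72 + 8*P³ (m(P) = 72 + 8*(P*P²) = 72 + 8*P³)
m(B(6))*(-1236) = (72 + 8*(-3*6*(11 + 4*6))³)*(-1236) = (72 + 8*(-3*6*(11 + 24))³)*(-1236) = (72 + 8*(-3*6*35)³)*(-1236) = (72 + 8*(-630)³)*(-1236) = (72 + 8*(-250047000))*(-1236) = (72 - 2000376000)*(-1236) = -2000375928*(-1236) = 2472464647008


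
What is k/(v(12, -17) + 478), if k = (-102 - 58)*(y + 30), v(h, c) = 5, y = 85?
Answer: -800/21 ≈ -38.095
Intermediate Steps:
k = -18400 (k = (-102 - 58)*(85 + 30) = -160*115 = -18400)
k/(v(12, -17) + 478) = -18400/(5 + 478) = -18400/483 = (1/483)*(-18400) = -800/21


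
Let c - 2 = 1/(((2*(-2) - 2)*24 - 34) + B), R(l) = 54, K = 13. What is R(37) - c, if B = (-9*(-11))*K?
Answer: 57667/1109 ≈ 51.999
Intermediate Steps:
B = 1287 (B = -9*(-11)*13 = 99*13 = 1287)
c = 2219/1109 (c = 2 + 1/(((2*(-2) - 2)*24 - 34) + 1287) = 2 + 1/(((-4 - 2)*24 - 34) + 1287) = 2 + 1/((-6*24 - 34) + 1287) = 2 + 1/((-144 - 34) + 1287) = 2 + 1/(-178 + 1287) = 2 + 1/1109 = 2219/1109 ≈ 2.0009)
R(37) - c = 54 - 1*2219/1109 = 54 - 2219/1109 = 57667/1109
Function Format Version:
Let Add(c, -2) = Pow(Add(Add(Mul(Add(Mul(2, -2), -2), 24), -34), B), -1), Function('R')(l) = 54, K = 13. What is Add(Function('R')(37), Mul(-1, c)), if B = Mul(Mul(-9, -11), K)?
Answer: Rational(57667, 1109) ≈ 51.999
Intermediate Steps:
B = 1287 (B = Mul(Mul(-9, -11), 13) = Mul(99, 13) = 1287)
c = Rational(2219, 1109) (c = Add(2, Pow(Add(Add(Mul(Add(Mul(2, -2), -2), 24), -34), 1287), -1)) = Add(2, Pow(Add(Add(Mul(Add(-4, -2), 24), -34), 1287), -1)) = Add(2, Pow(Add(Add(Mul(-6, 24), -34), 1287), -1)) = Add(2, Pow(Add(Add(-144, -34), 1287), -1)) = Add(2, Pow(Add(-178, 1287), -1)) = Add(2, Pow(1109, -1)) = Add(2, Rational(1, 1109)) = Rational(2219, 1109) ≈ 2.0009)
Add(Function('R')(37), Mul(-1, c)) = Add(54, Mul(-1, Rational(2219, 1109))) = Add(54, Rational(-2219, 1109)) = Rational(57667, 1109)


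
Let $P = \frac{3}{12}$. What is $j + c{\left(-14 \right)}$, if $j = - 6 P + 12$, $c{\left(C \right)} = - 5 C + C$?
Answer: $\frac{133}{2} \approx 66.5$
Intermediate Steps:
$P = \frac{1}{4}$ ($P = 3 \cdot \frac{1}{12} = \frac{1}{4} \approx 0.25$)
$c{\left(C \right)} = - 4 C$
$j = \frac{21}{2}$ ($j = \left(-6\right) \frac{1}{4} + 12 = - \frac{3}{2} + 12 = \frac{21}{2} \approx 10.5$)
$j + c{\left(-14 \right)} = \frac{21}{2} - -56 = \frac{21}{2} + 56 = \frac{133}{2}$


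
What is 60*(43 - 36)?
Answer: 420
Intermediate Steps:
60*(43 - 36) = 60*7 = 420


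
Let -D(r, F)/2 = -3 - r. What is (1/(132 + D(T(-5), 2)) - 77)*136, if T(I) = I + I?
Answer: -617780/59 ≈ -10471.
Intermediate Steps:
T(I) = 2*I
D(r, F) = 6 + 2*r (D(r, F) = -2*(-3 - r) = 6 + 2*r)
(1/(132 + D(T(-5), 2)) - 77)*136 = (1/(132 + (6 + 2*(2*(-5)))) - 77)*136 = (1/(132 + (6 + 2*(-10))) - 77)*136 = (1/(132 + (6 - 20)) - 77)*136 = (1/(132 - 14) - 77)*136 = (1/118 - 77)*136 = -9085/118*136 = -617780/59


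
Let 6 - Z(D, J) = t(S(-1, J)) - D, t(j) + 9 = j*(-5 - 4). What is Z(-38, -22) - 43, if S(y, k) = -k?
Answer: 132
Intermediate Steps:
t(j) = -9 - 9*j (t(j) = -9 + j*(-5 - 4) = -9 + j*(-9) = -9 - 9*j)
Z(D, J) = 15 + D - 9*J (Z(D, J) = 6 - ((-9 - (-9)*J) - D) = 6 - ((-9 + 9*J) - D) = 6 - (-9 - D + 9*J) = 6 + (9 + D - 9*J) = 15 + D - 9*J)
Z(-38, -22) - 43 = (15 - 38 - 9*(-22)) - 43 = (15 - 38 + 198) - 43 = 175 - 43 = 132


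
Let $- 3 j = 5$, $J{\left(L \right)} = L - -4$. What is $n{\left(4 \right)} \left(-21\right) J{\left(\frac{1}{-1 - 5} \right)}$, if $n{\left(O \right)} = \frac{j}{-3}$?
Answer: $- \frac{805}{18} \approx -44.722$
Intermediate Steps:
$J{\left(L \right)} = 4 + L$ ($J{\left(L \right)} = L + 4 = 4 + L$)
$j = - \frac{5}{3}$ ($j = \left(- \frac{1}{3}\right) 5 = - \frac{5}{3} \approx -1.6667$)
$n{\left(O \right)} = \frac{5}{9}$ ($n{\left(O \right)} = - \frac{5}{3 \left(-3\right)} = \left(- \frac{5}{3}\right) \left(- \frac{1}{3}\right) = \frac{5}{9}$)
$n{\left(4 \right)} \left(-21\right) J{\left(\frac{1}{-1 - 5} \right)} = \frac{5}{9} \left(-21\right) \left(4 + \frac{1}{-1 - 5}\right) = - \frac{35 \left(4 + \frac{1}{-6}\right)}{3} = - \frac{35 \left(4 - \frac{1}{6}\right)}{3} = \left(- \frac{35}{3}\right) \frac{23}{6} = - \frac{805}{18}$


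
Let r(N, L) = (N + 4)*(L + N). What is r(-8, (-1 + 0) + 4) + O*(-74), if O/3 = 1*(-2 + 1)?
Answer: 242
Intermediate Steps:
r(N, L) = (4 + N)*(L + N)
O = -3 (O = 3*(1*(-2 + 1)) = 3*(1*(-1)) = 3*(-1) = -3)
r(-8, (-1 + 0) + 4) + O*(-74) = ((-8)**2 + 4*((-1 + 0) + 4) + 4*(-8) + ((-1 + 0) + 4)*(-8)) - 3*(-74) = (64 + 4*(-1 + 4) - 32 + (-1 + 4)*(-8)) + 222 = (64 + 4*3 - 32 + 3*(-8)) + 222 = (64 + 12 - 32 - 24) + 222 = 20 + 222 = 242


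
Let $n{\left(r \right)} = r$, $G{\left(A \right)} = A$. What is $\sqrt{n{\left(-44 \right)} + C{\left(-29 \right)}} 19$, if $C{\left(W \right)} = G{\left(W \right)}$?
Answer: $19 i \sqrt{73} \approx 162.34 i$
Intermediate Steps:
$C{\left(W \right)} = W$
$\sqrt{n{\left(-44 \right)} + C{\left(-29 \right)}} 19 = \sqrt{-44 - 29} \cdot 19 = \sqrt{-73} \cdot 19 = i \sqrt{73} \cdot 19 = 19 i \sqrt{73}$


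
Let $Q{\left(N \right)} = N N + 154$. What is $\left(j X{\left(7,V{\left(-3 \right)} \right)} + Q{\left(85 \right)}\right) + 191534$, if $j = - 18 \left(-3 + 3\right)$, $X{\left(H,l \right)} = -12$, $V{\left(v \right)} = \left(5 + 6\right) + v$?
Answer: $198913$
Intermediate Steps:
$Q{\left(N \right)} = 154 + N^{2}$ ($Q{\left(N \right)} = N^{2} + 154 = 154 + N^{2}$)
$V{\left(v \right)} = 11 + v$
$j = 0$ ($j = \left(-18\right) 0 = 0$)
$\left(j X{\left(7,V{\left(-3 \right)} \right)} + Q{\left(85 \right)}\right) + 191534 = \left(0 \left(-12\right) + \left(154 + 85^{2}\right)\right) + 191534 = \left(0 + \left(154 + 7225\right)\right) + 191534 = \left(0 + 7379\right) + 191534 = 7379 + 191534 = 198913$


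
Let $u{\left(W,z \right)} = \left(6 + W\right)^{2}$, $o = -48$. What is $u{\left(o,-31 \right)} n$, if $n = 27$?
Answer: $47628$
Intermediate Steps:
$u{\left(o,-31 \right)} n = \left(6 - 48\right)^{2} \cdot 27 = \left(-42\right)^{2} \cdot 27 = 1764 \cdot 27 = 47628$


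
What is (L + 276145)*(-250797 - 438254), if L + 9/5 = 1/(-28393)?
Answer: -27012638541025533/141965 ≈ -1.9028e+11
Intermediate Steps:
L = -255542/141965 (L = -9/5 + 1/(-28393) = -9/5 - 1/28393 = -255542/141965 ≈ -1.8000)
(L + 276145)*(-250797 - 438254) = (-255542/141965 + 276145)*(-250797 - 438254) = (39202669383/141965)*(-689051) = -27012638541025533/141965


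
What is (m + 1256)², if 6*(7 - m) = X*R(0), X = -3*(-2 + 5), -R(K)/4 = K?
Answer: 1595169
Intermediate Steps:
R(K) = -4*K
X = -9 (X = -3*3 = -9)
m = 7 (m = 7 - (-3)*(-4*0)/2 = 7 - (-3)*0/2 = 7 - ⅙*0 = 7 + 0 = 7)
(m + 1256)² = (7 + 1256)² = 1263² = 1595169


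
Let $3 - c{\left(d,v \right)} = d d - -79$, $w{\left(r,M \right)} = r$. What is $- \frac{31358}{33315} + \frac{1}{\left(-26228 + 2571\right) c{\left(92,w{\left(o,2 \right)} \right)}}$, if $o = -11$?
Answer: $- \frac{253411246637}{269226217428} \approx -0.94126$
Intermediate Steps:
$c{\left(d,v \right)} = -76 - d^{2}$ ($c{\left(d,v \right)} = 3 - \left(d d - -79\right) = 3 - \left(d^{2} + \left(-13 + 92\right)\right) = 3 - \left(d^{2} + 79\right) = 3 - \left(79 + d^{2}\right) = -76 - d^{2}$)
$- \frac{31358}{33315} + \frac{1}{\left(-26228 + 2571\right) c{\left(92,w{\left(o,2 \right)} \right)}} = - \frac{31358}{33315} + \frac{1}{\left(-26228 + 2571\right) \left(-76 - 92^{2}\right)} = \left(-31358\right) \frac{1}{33315} + \frac{1}{\left(-23657\right) \left(-76 - 8464\right)} = - \frac{31358}{33315} - \frac{1}{23657 \left(-76 - 8464\right)} = - \frac{31358}{33315} - \frac{1}{23657 \left(-8540\right)} = - \frac{31358}{33315} - - \frac{1}{202030780} = - \frac{31358}{33315} + \frac{1}{202030780} = - \frac{253411246637}{269226217428}$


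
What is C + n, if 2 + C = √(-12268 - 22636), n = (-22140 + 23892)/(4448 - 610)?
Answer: -2962/1919 + 2*I*√8726 ≈ -1.5435 + 186.83*I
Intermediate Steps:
n = 876/1919 (n = 1752/3838 = 1752*(1/3838) = 876/1919 ≈ 0.45649)
C = -2 + 2*I*√8726 (C = -2 + √(-12268 - 22636) = -2 + √(-34904) = -2 + 2*I*√8726 ≈ -2.0 + 186.83*I)
C + n = (-2 + 2*I*√8726) + 876/1919 = -2962/1919 + 2*I*√8726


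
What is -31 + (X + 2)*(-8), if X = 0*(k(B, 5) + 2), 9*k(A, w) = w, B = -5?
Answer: -47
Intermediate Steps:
k(A, w) = w/9
X = 0 (X = 0*((⅑)*5 + 2) = 0*(5/9 + 2) = 0*(23/9) = 0)
-31 + (X + 2)*(-8) = -31 + (0 + 2)*(-8) = -31 + 2*(-8) = -31 - 16 = -47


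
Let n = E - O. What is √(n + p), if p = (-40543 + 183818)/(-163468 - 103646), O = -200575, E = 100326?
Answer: √21469214678027046/267114 ≈ 548.54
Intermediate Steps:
p = -143275/267114 (p = 143275/(-267114) = 143275*(-1/267114) = -143275/267114 ≈ -0.53638)
n = 300901 (n = 100326 - 1*(-200575) = 100326 + 200575 = 300901)
√(n + p) = √(300901 - 143275/267114) = √(80374726439/267114) = √21469214678027046/267114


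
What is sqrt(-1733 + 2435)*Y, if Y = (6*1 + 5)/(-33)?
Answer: -sqrt(78) ≈ -8.8318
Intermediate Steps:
Y = -1/3 (Y = (6 + 5)*(-1/33) = 11*(-1/33) = -1/3 ≈ -0.33333)
sqrt(-1733 + 2435)*Y = sqrt(-1733 + 2435)*(-1/3) = sqrt(702)*(-1/3) = (3*sqrt(78))*(-1/3) = -sqrt(78)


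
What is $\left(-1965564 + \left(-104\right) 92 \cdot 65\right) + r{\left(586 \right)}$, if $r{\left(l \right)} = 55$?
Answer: $-2587429$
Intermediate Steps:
$\left(-1965564 + \left(-104\right) 92 \cdot 65\right) + r{\left(586 \right)} = \left(-1965564 + \left(-104\right) 92 \cdot 65\right) + 55 = \left(-1965564 - 621920\right) + 55 = -2587484 + 55 = -2587429$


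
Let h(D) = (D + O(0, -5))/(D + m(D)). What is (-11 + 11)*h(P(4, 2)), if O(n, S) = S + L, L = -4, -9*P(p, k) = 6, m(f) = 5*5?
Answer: 0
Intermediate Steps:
m(f) = 25
P(p, k) = -⅔ (P(p, k) = -⅑*6 = -⅔)
O(n, S) = -4 + S (O(n, S) = S - 4 = -4 + S)
h(D) = (-9 + D)/(25 + D) (h(D) = (D + (-4 - 5))/(D + 25) = (D - 9)/(25 + D) = (-9 + D)/(25 + D))
(-11 + 11)*h(P(4, 2)) = (-11 + 11)*((-9 - ⅔)/(25 - ⅔)) = 0*(-29/3/(73/3)) = 0*((3/73)*(-29/3)) = 0*(-29/73) = 0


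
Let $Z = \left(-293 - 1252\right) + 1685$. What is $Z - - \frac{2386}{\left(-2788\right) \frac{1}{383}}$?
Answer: $- \frac{261759}{1394} \approx -187.78$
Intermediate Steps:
$Z = 140$ ($Z = -1545 + 1685 = 140$)
$Z - - \frac{2386}{\left(-2788\right) \frac{1}{383}} = 140 - - \frac{2386}{\left(-2788\right) \frac{1}{383}} = 140 - - \frac{2386}{- \frac{2788}{383}} = 140 - \left(-2386\right) \left(- \frac{383}{2788}\right) = 140 - \frac{456919}{1394} = - \frac{261759}{1394}$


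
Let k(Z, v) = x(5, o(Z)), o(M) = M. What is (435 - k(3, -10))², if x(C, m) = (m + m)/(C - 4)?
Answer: 184041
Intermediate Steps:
x(C, m) = 2*m/(-4 + C) (x(C, m) = (2*m)/(-4 + C) = 2*m/(-4 + C))
k(Z, v) = 2*Z (k(Z, v) = 2*Z/(-4 + 5) = 2*Z/1 = 2*Z*1 = 2*Z)
(435 - k(3, -10))² = (435 - 2*3)² = (435 - 1*6)² = (435 - 6)² = 429² = 184041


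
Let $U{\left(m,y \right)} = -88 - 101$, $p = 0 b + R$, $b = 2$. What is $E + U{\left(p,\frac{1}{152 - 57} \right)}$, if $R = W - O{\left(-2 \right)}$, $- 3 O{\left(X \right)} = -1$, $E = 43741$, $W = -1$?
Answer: $43552$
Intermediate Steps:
$O{\left(X \right)} = \frac{1}{3}$ ($O{\left(X \right)} = \left(- \frac{1}{3}\right) \left(-1\right) = \frac{1}{3}$)
$R = - \frac{4}{3}$ ($R = -1 - \frac{1}{3} = - \frac{4}{3} \approx -1.3333$)
$p = - \frac{4}{3}$ ($p = 0 \cdot 2 - \frac{4}{3} = 0 - \frac{4}{3} = - \frac{4}{3} \approx -1.3333$)
$U{\left(m,y \right)} = -189$ ($U{\left(m,y \right)} = -88 - 101 = -189$)
$E + U{\left(p,\frac{1}{152 - 57} \right)} = 43741 - 189 = 43552$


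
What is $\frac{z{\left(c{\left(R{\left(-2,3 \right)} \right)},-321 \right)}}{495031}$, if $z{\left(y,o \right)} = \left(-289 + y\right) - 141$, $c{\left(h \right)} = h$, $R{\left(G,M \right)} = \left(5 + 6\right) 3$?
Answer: $- \frac{397}{495031} \approx -0.00080197$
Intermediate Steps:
$R{\left(G,M \right)} = 33$ ($R{\left(G,M \right)} = 11 \cdot 3 = 33$)
$z{\left(y,o \right)} = -430 + y$
$\frac{z{\left(c{\left(R{\left(-2,3 \right)} \right)},-321 \right)}}{495031} = \frac{-430 + 33}{495031} = \left(-397\right) \frac{1}{495031} = - \frac{397}{495031}$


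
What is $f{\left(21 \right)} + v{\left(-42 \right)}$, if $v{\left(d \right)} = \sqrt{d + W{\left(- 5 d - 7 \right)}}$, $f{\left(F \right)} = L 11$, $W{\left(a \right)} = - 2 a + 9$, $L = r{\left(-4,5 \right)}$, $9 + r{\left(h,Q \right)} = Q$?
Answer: $-44 + i \sqrt{439} \approx -44.0 + 20.952 i$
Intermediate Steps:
$r{\left(h,Q \right)} = -9 + Q$
$L = -4$ ($L = -9 + 5 = -4$)
$W{\left(a \right)} = 9 - 2 a$
$f{\left(F \right)} = -44$ ($f{\left(F \right)} = \left(-4\right) 11 = -44$)
$v{\left(d \right)} = \sqrt{23 + 11 d}$ ($v{\left(d \right)} = \sqrt{d - \left(-9 + 2 \left(- 5 d - 7\right)\right)} = \sqrt{d - \left(-9 + 2 \left(-7 - 5 d\right)\right)} = \sqrt{d + \left(9 + \left(14 + 10 d\right)\right)} = \sqrt{d + \left(23 + 10 d\right)} = \sqrt{23 + 11 d}$)
$f{\left(21 \right)} + v{\left(-42 \right)} = -44 + \sqrt{23 + 11 \left(-42\right)} = -44 + \sqrt{23 - 462} = -44 + \sqrt{-439} = -44 + i \sqrt{439}$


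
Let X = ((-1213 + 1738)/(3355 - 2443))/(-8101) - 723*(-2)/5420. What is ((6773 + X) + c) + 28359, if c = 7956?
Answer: 143783991415331/3336963920 ≈ 43088.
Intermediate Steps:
X = 890030371/3336963920 (X = (525/912)*(-1/8101) + 1446*(1/5420) = (525*(1/912))*(-1/8101) + 723/2710 = (175/304)*(-1/8101) + 723/2710 = -175/2462704 + 723/2710 = 890030371/3336963920 ≈ 0.26672)
((6773 + X) + c) + 28359 = ((6773 + 890030371/3336963920) + 7956) + 28359 = (22602146660531/3336963920 + 7956) + 28359 = 49151031608051/3336963920 + 28359 = 143783991415331/3336963920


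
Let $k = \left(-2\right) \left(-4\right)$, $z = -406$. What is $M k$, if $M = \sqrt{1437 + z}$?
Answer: $8 \sqrt{1031} \approx 256.87$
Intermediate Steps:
$M = \sqrt{1031}$ ($M = \sqrt{1437 - 406} = \sqrt{1031} \approx 32.109$)
$k = 8$
$M k = \sqrt{1031} \cdot 8 = 8 \sqrt{1031}$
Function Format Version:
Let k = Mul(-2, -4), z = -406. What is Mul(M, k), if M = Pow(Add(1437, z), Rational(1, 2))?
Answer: Mul(8, Pow(1031, Rational(1, 2))) ≈ 256.87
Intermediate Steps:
M = Pow(1031, Rational(1, 2)) (M = Pow(Add(1437, -406), Rational(1, 2)) = Pow(1031, Rational(1, 2)) ≈ 32.109)
k = 8
Mul(M, k) = Mul(Pow(1031, Rational(1, 2)), 8) = Mul(8, Pow(1031, Rational(1, 2)))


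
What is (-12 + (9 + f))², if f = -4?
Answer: 49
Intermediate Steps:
(-12 + (9 + f))² = (-12 + (9 - 4))² = (-12 + 5)² = (-7)² = 49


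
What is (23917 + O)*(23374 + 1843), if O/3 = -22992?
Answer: -1136252803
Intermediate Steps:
O = -68976 (O = 3*(-22992) = -68976)
(23917 + O)*(23374 + 1843) = (23917 - 68976)*(23374 + 1843) = -45059*25217 = -1136252803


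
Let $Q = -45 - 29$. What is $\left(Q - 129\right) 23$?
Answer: $-4669$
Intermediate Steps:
$Q = -74$ ($Q = -45 - 29 = -74$)
$\left(Q - 129\right) 23 = \left(-74 - 129\right) 23 = \left(-203\right) 23 = -4669$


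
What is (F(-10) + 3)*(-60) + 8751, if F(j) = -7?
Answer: 8991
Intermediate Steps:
(F(-10) + 3)*(-60) + 8751 = (-7 + 3)*(-60) + 8751 = -4*(-60) + 8751 = 240 + 8751 = 8991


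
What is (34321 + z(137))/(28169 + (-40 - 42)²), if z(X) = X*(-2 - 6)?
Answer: 11075/11631 ≈ 0.95220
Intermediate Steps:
z(X) = -8*X (z(X) = X*(-8) = -8*X)
(34321 + z(137))/(28169 + (-40 - 42)²) = (34321 - 8*137)/(28169 + (-40 - 42)²) = (34321 - 1096)/(28169 + (-82)²) = 33225/(28169 + 6724) = 33225/34893 = 33225*(1/34893) = 11075/11631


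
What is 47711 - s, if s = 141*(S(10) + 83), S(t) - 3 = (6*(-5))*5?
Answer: 56735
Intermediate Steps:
S(t) = -147 (S(t) = 3 + (6*(-5))*5 = 3 - 30*5 = 3 - 150 = -147)
s = -9024 (s = 141*(-147 + 83) = 141*(-64) = -9024)
47711 - s = 47711 - 1*(-9024) = 47711 + 9024 = 56735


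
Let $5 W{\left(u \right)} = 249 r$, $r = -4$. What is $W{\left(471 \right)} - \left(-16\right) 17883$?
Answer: $\frac{1429644}{5} \approx 2.8593 \cdot 10^{5}$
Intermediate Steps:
$W{\left(u \right)} = - \frac{996}{5}$ ($W{\left(u \right)} = \frac{249 \left(-4\right)}{5} = \frac{1}{5} \left(-996\right) = - \frac{996}{5}$)
$W{\left(471 \right)} - \left(-16\right) 17883 = - \frac{996}{5} - \left(-16\right) 17883 = - \frac{996}{5} - -286128 = - \frac{996}{5} + 286128 = \frac{1429644}{5}$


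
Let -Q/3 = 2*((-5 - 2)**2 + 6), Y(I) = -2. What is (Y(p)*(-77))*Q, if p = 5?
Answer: -50820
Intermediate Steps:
Q = -330 (Q = -6*((-5 - 2)**2 + 6) = -6*((-7)**2 + 6) = -6*(49 + 6) = -6*55 = -3*110 = -330)
(Y(p)*(-77))*Q = -2*(-77)*(-330) = 154*(-330) = -50820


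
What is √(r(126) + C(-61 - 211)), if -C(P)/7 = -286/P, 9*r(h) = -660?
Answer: I*√3358146/204 ≈ 8.983*I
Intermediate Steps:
r(h) = -220/3 (r(h) = (⅑)*(-660) = -220/3)
C(P) = 2002/P (C(P) = -(-2002)/P = 2002/P)
√(r(126) + C(-61 - 211)) = √(-220/3 + 2002/(-61 - 211)) = √(-220/3 + 2002/(-272)) = √(-220/3 + 2002*(-1/272)) = √(-220/3 - 1001/136) = √(-32923/408) = I*√3358146/204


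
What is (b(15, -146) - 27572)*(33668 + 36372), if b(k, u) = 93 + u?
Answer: -1934855000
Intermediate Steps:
(b(15, -146) - 27572)*(33668 + 36372) = ((93 - 146) - 27572)*(33668 + 36372) = (-53 - 27572)*70040 = -27625*70040 = -1934855000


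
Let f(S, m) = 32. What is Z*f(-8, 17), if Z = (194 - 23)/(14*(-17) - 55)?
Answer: -5472/293 ≈ -18.676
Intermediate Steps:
Z = -171/293 (Z = 171/(-238 - 55) = 171/(-293) = 171*(-1/293) = -171/293 ≈ -0.58362)
Z*f(-8, 17) = -171/293*32 = -5472/293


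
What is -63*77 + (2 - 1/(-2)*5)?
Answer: -9693/2 ≈ -4846.5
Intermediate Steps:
-63*77 + (2 - 1/(-2)*5) = -4851 + (2 - 1*(-1/2)*5) = -4851 + (2 + (1/2)*5) = -4851 + (2 + 5/2) = -4851 + 9/2 = -9693/2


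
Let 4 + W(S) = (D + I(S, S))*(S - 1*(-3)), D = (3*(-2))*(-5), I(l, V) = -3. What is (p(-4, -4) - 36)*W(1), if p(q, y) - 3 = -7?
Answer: -4160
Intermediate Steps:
p(q, y) = -4 (p(q, y) = 3 - 7 = -4)
D = 30 (D = -6*(-5) = 30)
W(S) = 77 + 27*S (W(S) = -4 + (30 - 3)*(S - 1*(-3)) = -4 + 27*(S + 3) = -4 + 27*(3 + S) = -4 + (81 + 27*S) = 77 + 27*S)
(p(-4, -4) - 36)*W(1) = (-4 - 36)*(77 + 27*1) = -40*(77 + 27) = -40*104 = -4160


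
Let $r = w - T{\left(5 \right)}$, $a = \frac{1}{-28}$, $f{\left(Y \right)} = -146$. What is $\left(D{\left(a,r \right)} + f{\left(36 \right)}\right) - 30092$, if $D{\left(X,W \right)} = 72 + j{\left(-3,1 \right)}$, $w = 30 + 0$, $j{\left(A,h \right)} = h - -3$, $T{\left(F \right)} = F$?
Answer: $-30162$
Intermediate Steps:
$a = - \frac{1}{28} \approx -0.035714$
$j{\left(A,h \right)} = 3 + h$ ($j{\left(A,h \right)} = h + 3 = 3 + h$)
$w = 30$
$r = 25$ ($r = 30 - 5 = 25$)
$D{\left(X,W \right)} = 76$ ($D{\left(X,W \right)} = 72 + \left(3 + 1\right) = 72 + 4 = 76$)
$\left(D{\left(a,r \right)} + f{\left(36 \right)}\right) - 30092 = \left(76 - 146\right) - 30092 = -70 - 30092 = -30162$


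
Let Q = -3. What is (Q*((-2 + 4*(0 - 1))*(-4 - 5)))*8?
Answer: -1296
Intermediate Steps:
(Q*((-2 + 4*(0 - 1))*(-4 - 5)))*8 = -3*(-2 + 4*(0 - 1))*(-4 - 5)*8 = -3*(-2 + 4*(-1))*(-9)*8 = -3*(-2 - 4)*(-9)*8 = -(-18)*(-9)*8 = -3*54*8 = -162*8 = -1296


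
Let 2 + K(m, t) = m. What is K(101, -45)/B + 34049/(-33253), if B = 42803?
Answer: -1454107300/1423328159 ≈ -1.0216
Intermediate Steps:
K(m, t) = -2 + m
K(101, -45)/B + 34049/(-33253) = (-2 + 101)/42803 + 34049/(-33253) = 99*(1/42803) + 34049*(-1/33253) = 99/42803 - 34049/33253 = -1454107300/1423328159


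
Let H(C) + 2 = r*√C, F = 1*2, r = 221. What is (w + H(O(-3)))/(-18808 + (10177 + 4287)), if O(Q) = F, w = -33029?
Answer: 33031/4344 - 221*√2/4344 ≈ 7.5319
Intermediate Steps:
F = 2
O(Q) = 2
H(C) = -2 + 221*√C
(w + H(O(-3)))/(-18808 + (10177 + 4287)) = (-33029 + (-2 + 221*√2))/(-18808 + (10177 + 4287)) = (-33031 + 221*√2)/(-18808 + 14464) = (-33031 + 221*√2)/(-4344) = (-33031 + 221*√2)*(-1/4344) = 33031/4344 - 221*√2/4344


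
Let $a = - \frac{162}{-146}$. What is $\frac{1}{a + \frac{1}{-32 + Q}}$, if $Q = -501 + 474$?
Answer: $\frac{4307}{4706} \approx 0.91521$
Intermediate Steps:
$a = \frac{81}{73}$ ($a = \left(-162\right) \left(- \frac{1}{146}\right) = \frac{81}{73} \approx 1.1096$)
$Q = -27$
$\frac{1}{a + \frac{1}{-32 + Q}} = \frac{1}{\frac{81}{73} + \frac{1}{-32 - 27}} = \frac{1}{\frac{81}{73} + \frac{1}{-59}} = \frac{1}{\frac{81}{73} - \frac{1}{59}} = \frac{1}{\frac{4706}{4307}} = \frac{4307}{4706}$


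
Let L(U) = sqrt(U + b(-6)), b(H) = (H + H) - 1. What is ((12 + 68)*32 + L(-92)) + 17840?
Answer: 20400 + I*sqrt(105) ≈ 20400.0 + 10.247*I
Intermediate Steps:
b(H) = -1 + 2*H (b(H) = 2*H - 1 = -1 + 2*H)
L(U) = sqrt(-13 + U) (L(U) = sqrt(U + (-1 + 2*(-6))) = sqrt(U + (-1 - 12)) = sqrt(U - 13) = sqrt(-13 + U))
((12 + 68)*32 + L(-92)) + 17840 = ((12 + 68)*32 + sqrt(-13 - 92)) + 17840 = (80*32 + sqrt(-105)) + 17840 = (2560 + I*sqrt(105)) + 17840 = 20400 + I*sqrt(105)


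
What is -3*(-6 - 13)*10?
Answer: 570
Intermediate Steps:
-3*(-6 - 13)*10 = -(-57)*10 = -3*(-190) = 570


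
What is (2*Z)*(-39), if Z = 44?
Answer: -3432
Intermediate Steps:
(2*Z)*(-39) = (2*44)*(-39) = 88*(-39) = -3432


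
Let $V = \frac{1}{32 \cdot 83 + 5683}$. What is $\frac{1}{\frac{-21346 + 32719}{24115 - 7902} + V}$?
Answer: $\frac{4361297}{3059860} \approx 1.4253$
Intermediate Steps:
$V = \frac{1}{8339}$ ($V = \frac{1}{2656 + 5683} = \frac{1}{8339} \approx 0.00011992$)
$\frac{1}{\frac{-21346 + 32719}{24115 - 7902} + V} = \frac{1}{\frac{-21346 + 32719}{24115 - 7902} + \frac{1}{8339}} = \frac{1}{\frac{11373}{16213} + \frac{1}{8339}} = \frac{1}{\frac{3059860}{4361297}} = \frac{4361297}{3059860}$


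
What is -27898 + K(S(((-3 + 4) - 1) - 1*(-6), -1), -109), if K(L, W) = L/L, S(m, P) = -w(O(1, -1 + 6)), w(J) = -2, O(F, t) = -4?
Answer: -27897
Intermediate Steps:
S(m, P) = 2 (S(m, P) = -1*(-2) = 2)
K(L, W) = 1
-27898 + K(S(((-3 + 4) - 1) - 1*(-6), -1), -109) = -27898 + 1 = -27897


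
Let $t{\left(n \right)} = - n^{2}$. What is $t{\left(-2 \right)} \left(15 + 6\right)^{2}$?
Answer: $-1764$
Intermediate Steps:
$t{\left(-2 \right)} \left(15 + 6\right)^{2} = - \left(-2\right)^{2} \left(15 + 6\right)^{2} = \left(-1\right) 4 \cdot 21^{2} = \left(-4\right) 441 = -1764$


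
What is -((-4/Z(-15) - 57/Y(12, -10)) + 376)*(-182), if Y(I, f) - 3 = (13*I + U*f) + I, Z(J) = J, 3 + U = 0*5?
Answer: 68771066/1005 ≈ 68429.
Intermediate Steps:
U = -3 (U = -3 + 0*5 = -3 + 0 = -3)
Y(I, f) = 3 - 3*f + 14*I (Y(I, f) = 3 + ((13*I - 3*f) + I) = 3 + ((-3*f + 13*I) + I) = 3 + (-3*f + 14*I) = 3 - 3*f + 14*I)
-((-4/Z(-15) - 57/Y(12, -10)) + 376)*(-182) = -((-4/(-15) - 57/(3 - 3*(-10) + 14*12)) + 376)*(-182) = -((-4*(-1/15) - 57/(3 + 30 + 168)) + 376)*(-182) = -((4/15 - 57/201) + 376)*(-182) = -((4/15 - 57*1/201) + 376)*(-182) = -((4/15 - 19/67) + 376)*(-182) = -(-17/1005 + 376)*(-182) = -377863*(-182)/1005 = -1*(-68771066/1005) = 68771066/1005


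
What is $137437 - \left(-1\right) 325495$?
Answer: $462932$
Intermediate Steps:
$137437 - \left(-1\right) 325495 = 137437 - -325495 = 137437 + 325495 = 462932$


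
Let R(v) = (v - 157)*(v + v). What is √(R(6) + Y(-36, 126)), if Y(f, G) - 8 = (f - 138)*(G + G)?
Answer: 2*I*√11413 ≈ 213.66*I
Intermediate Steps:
Y(f, G) = 8 + 2*G*(-138 + f) (Y(f, G) = 8 + (f - 138)*(G + G) = 8 + (-138 + f)*(2*G) = 8 + 2*G*(-138 + f))
R(v) = 2*v*(-157 + v) (R(v) = (-157 + v)*(2*v) = 2*v*(-157 + v))
√(R(6) + Y(-36, 126)) = √(2*6*(-157 + 6) + (8 - 276*126 + 2*126*(-36))) = √(2*6*(-151) + (8 - 34776 - 9072)) = √(-1812 - 43840) = √(-45652) = 2*I*√11413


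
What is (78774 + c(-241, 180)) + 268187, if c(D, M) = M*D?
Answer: 303581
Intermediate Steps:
c(D, M) = D*M
(78774 + c(-241, 180)) + 268187 = (78774 - 241*180) + 268187 = (78774 - 43380) + 268187 = 35394 + 268187 = 303581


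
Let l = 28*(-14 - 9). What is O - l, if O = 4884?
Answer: 5528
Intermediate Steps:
l = -644 (l = 28*(-23) = -644)
O - l = 4884 - 1*(-644) = 4884 + 644 = 5528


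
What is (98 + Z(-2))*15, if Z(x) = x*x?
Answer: 1530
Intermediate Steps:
Z(x) = x²
(98 + Z(-2))*15 = (98 + (-2)²)*15 = (98 + 4)*15 = 102*15 = 1530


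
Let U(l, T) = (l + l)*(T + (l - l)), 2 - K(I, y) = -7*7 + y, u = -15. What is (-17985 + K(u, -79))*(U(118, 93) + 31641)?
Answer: -956831595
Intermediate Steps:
K(I, y) = 51 - y (K(I, y) = 2 - (-7*7 + y) = 2 - (-49 + y) = 2 + (49 - y) = 51 - y)
U(l, T) = 2*T*l (U(l, T) = (2*l)*(T + 0) = (2*l)*T = 2*T*l)
(-17985 + K(u, -79))*(U(118, 93) + 31641) = (-17985 + (51 - 1*(-79)))*(2*93*118 + 31641) = (-17985 + (51 + 79))*(21948 + 31641) = (-17985 + 130)*53589 = -17855*53589 = -956831595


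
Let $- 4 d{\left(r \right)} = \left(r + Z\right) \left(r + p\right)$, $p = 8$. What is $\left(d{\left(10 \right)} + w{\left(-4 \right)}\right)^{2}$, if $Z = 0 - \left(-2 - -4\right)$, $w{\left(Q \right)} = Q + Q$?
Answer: $1936$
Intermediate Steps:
$w{\left(Q \right)} = 2 Q$
$Z = -2$ ($Z = 0 - \left(-2 + 4\right) = 0 - 2 = -2$)
$d{\left(r \right)} = - \frac{\left(-2 + r\right) \left(8 + r\right)}{4}$ ($d{\left(r \right)} = - \frac{\left(r - 2\right) \left(r + 8\right)}{4} = - \frac{\left(-2 + r\right) \left(8 + r\right)}{4}$)
$\left(d{\left(10 \right)} + w{\left(-4 \right)}\right)^{2} = \left(\left(4 - 15 - \frac{10^{2}}{4}\right) + 2 \left(-4\right)\right)^{2} = \left(\left(4 - 15 - 25\right) - 8\right)^{2} = \left(-36 - 8\right)^{2} = \left(-44\right)^{2} = 1936$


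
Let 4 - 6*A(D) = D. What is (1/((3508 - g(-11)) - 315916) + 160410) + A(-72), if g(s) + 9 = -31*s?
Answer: 150511754317/938220 ≈ 1.6042e+5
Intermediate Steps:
g(s) = -9 - 31*s
A(D) = 2/3 - D/6
(1/((3508 - g(-11)) - 315916) + 160410) + A(-72) = (1/((3508 - (-9 - 31*(-11))) - 315916) + 160410) + (2/3 - 1/6*(-72)) = (1/((3508 - (-9 + 341)) - 315916) + 160410) + (2/3 + 12) = (1/((3508 - 1*332) - 315916) + 160410) + 38/3 = (1/((3508 - 332) - 315916) + 160410) + 38/3 = (1/(3176 - 315916) + 160410) + 38/3 = (1/(-312740) + 160410) + 38/3 = (-1/312740 + 160410) + 38/3 = 50166623399/312740 + 38/3 = 150511754317/938220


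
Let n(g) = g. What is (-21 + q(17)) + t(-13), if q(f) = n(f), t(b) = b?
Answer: -17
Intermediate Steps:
q(f) = f
(-21 + q(17)) + t(-13) = (-21 + 17) - 13 = -4 - 13 = -17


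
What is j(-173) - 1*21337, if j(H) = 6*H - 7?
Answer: -22382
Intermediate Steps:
j(H) = -7 + 6*H
j(-173) - 1*21337 = (-7 + 6*(-173)) - 1*21337 = (-7 - 1038) - 21337 = -1045 - 21337 = -22382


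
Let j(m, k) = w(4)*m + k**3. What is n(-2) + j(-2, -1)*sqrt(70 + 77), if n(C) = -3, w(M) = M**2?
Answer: -3 - 231*sqrt(3) ≈ -403.10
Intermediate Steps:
j(m, k) = k**3 + 16*m (j(m, k) = 4**2*m + k**3 = 16*m + k**3 = k**3 + 16*m)
n(-2) + j(-2, -1)*sqrt(70 + 77) = -3 + ((-1)**3 + 16*(-2))*sqrt(70 + 77) = -3 + (-1 - 32)*sqrt(147) = -3 - 231*sqrt(3)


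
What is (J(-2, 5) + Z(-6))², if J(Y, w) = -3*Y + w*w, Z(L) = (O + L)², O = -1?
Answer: 6400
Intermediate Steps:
Z(L) = (-1 + L)²
J(Y, w) = w² - 3*Y (J(Y, w) = -3*Y + w² = w² - 3*Y)
(J(-2, 5) + Z(-6))² = ((5² - 3*(-2)) + (-1 - 6)²)² = ((25 + 6) + (-7)²)² = (31 + 49)² = 80² = 6400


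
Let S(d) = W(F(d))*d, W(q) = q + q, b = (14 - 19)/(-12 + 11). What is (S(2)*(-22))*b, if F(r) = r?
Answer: -880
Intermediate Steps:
b = 5 (b = -5/(-1) = -5*(-1) = 5)
W(q) = 2*q
S(d) = 2*d² (S(d) = (2*d)*d = 2*d²)
(S(2)*(-22))*b = ((2*2²)*(-22))*5 = ((2*4)*(-22))*5 = (8*(-22))*5 = -176*5 = -880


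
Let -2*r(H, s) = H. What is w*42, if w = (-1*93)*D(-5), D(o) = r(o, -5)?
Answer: -9765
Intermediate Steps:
r(H, s) = -H/2
D(o) = -o/2
w = -465/2 (w = (-1*93)*(-½*(-5)) = -93*5/2 = -465/2 ≈ -232.50)
w*42 = -465/2*42 = -9765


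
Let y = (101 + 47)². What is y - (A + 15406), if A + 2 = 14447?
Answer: -7947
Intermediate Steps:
A = 14445 (A = -2 + 14447 = 14445)
y = 21904 (y = 148² = 21904)
y - (A + 15406) = 21904 - (14445 + 15406) = 21904 - 1*29851 = 21904 - 29851 = -7947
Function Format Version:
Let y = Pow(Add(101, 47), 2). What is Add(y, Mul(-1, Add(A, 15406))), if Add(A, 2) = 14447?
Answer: -7947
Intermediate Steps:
A = 14445 (A = Add(-2, 14447) = 14445)
y = 21904 (y = Pow(148, 2) = 21904)
Add(y, Mul(-1, Add(A, 15406))) = Add(21904, Mul(-1, Add(14445, 15406))) = Add(21904, Mul(-1, 29851)) = Add(21904, -29851) = -7947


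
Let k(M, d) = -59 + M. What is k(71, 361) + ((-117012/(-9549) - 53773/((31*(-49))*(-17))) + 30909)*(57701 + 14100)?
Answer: 182474287683270922/82194609 ≈ 2.2200e+9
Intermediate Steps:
k(71, 361) + ((-117012/(-9549) - 53773/((31*(-49))*(-17))) + 30909)*(57701 + 14100) = (-59 + 71) + ((-117012/(-9549) - 53773/((31*(-49))*(-17))) + 30909)*(57701 + 14100) = 12 + ((-117012*(-1/9549) - 53773/((-1519*(-17)))) + 30909)*71801 = 12 + ((39004/3183 - 53773/25823) + 30909)*71801 = 12 + (836040833/82194609 + 30909)*71801 = 12 + (2541389210414/82194609)*71801 = 12 + 182474286696935614/82194609 = 182474287683270922/82194609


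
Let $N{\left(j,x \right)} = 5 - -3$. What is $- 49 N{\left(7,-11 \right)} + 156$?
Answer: $-236$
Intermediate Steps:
$N{\left(j,x \right)} = 8$ ($N{\left(j,x \right)} = 5 + 3 = 8$)
$- 49 N{\left(7,-11 \right)} + 156 = \left(-49\right) 8 + 156 = -392 + 156 = -236$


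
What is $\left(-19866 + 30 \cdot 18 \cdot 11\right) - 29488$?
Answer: $-43414$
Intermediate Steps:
$\left(-19866 + 30 \cdot 18 \cdot 11\right) - 29488 = \left(-19866 + 540 \cdot 11\right) - 29488 = \left(-19866 + 5940\right) - 29488 = -13926 - 29488 = -43414$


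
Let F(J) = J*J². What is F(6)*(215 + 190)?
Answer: 87480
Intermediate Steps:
F(J) = J³
F(6)*(215 + 190) = 6³*(215 + 190) = 216*405 = 87480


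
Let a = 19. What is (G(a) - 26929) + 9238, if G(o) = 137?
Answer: -17554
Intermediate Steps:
(G(a) - 26929) + 9238 = (137 - 26929) + 9238 = -26792 + 9238 = -17554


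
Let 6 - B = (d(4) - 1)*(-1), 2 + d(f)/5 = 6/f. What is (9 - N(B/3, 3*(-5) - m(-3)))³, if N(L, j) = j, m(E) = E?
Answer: 9261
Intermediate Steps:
d(f) = -10 + 30/f (d(f) = -10 + 5*(6/f) = -10 + 30/f)
B = 5/2 (B = 6 - ((-10 + 30/4) - 1)*(-1) = 6 - ((-10 + 30*(¼)) - 1)*(-1) = 6 - ((-10 + 15/2) - 1)*(-1) = 6 - (-5/2 - 1)*(-1) = 6 - (-7)*(-1)/2 = 6 - 1*7/2 = 6 - 7/2 = 5/2 ≈ 2.5000)
(9 - N(B/3, 3*(-5) - m(-3)))³ = (9 - (3*(-5) - 1*(-3)))³ = (9 - (-15 + 3))³ = (9 - 1*(-12))³ = (9 + 12)³ = 21³ = 9261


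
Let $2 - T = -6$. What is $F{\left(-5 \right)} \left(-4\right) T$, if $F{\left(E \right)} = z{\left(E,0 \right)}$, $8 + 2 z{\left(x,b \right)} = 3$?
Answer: $80$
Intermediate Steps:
$z{\left(x,b \right)} = - \frac{5}{2}$ ($z{\left(x,b \right)} = -4 + \frac{1}{2} \cdot 3 = -4 + \frac{3}{2} = - \frac{5}{2}$)
$F{\left(E \right)} = - \frac{5}{2}$
$T = 8$ ($T = 2 - -6 = 2 + 6 = 8$)
$F{\left(-5 \right)} \left(-4\right) T = \left(- \frac{5}{2}\right) \left(-4\right) 8 = 10 \cdot 8 = 80$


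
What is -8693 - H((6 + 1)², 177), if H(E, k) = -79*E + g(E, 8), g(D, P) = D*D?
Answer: -7223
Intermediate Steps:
g(D, P) = D²
H(E, k) = E² - 79*E (H(E, k) = -79*E + E² = E² - 79*E)
-8693 - H((6 + 1)², 177) = -8693 - (6 + 1)²*(-79 + (6 + 1)²) = -8693 - 7²*(-79 + 7²) = -8693 - 49*(-79 + 49) = -8693 - 49*(-30) = -8693 - 1*(-1470) = -8693 + 1470 = -7223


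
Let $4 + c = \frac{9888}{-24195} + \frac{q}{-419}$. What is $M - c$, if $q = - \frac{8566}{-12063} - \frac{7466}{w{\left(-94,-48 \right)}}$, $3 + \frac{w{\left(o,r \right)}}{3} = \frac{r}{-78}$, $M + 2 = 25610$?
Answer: $\frac{10789637299414664}{421225021985} \approx 25615.0$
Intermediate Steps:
$M = 25608$ ($M = -2 + 25610 = 25608$)
$w{\left(o,r \right)} = -9 - \frac{r}{26}$ ($w{\left(o,r \right)} = -9 + 3 \frac{r}{-78} = -9 + 3 r \left(- \frac{1}{78}\right) = -9 + 3 \left(- \frac{r}{78}\right) = -9 - \frac{r}{26}$)
$q = \frac{130178588}{124651}$ ($q = - \frac{8566}{-12063} - \frac{7466}{-9 - - \frac{24}{13}} = \left(-8566\right) \left(- \frac{1}{12063}\right) - \frac{7466}{-9 + \frac{24}{13}} = \frac{8566}{12063} - \frac{7466}{- \frac{93}{13}} = \frac{8566}{12063} - - \frac{97058}{93} = \frac{8566}{12063} + \frac{97058}{93} = \frac{130178588}{124651} \approx 1044.3$)
$c = - \frac{2906936422784}{421225021985}$ ($c = -4 + \left(\frac{9888}{-24195} + \frac{130178588}{124651 \left(-419\right)}\right) = -4 + \left(9888 \left(- \frac{1}{24195}\right) + \frac{130178588}{124651} \left(- \frac{1}{419}\right)\right) = -4 - \frac{1222036334844}{421225021985} = - \frac{2906936422784}{421225021985} \approx -6.9011$)
$M - c = 25608 - - \frac{2906936422784}{421225021985} = 25608 + \frac{2906936422784}{421225021985} = \frac{10789637299414664}{421225021985}$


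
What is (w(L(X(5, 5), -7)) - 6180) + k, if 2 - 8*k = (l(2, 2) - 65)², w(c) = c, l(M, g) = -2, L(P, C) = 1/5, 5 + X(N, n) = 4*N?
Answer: -269627/40 ≈ -6740.7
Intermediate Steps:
X(N, n) = -5 + 4*N
L(P, C) = ⅕
k = -4487/8 (k = ¼ - (-2 - 65)²/8 = ¼ - ⅛*(-67)² = ¼ - ⅛*4489 = ¼ - 4489/8 = -4487/8 ≈ -560.88)
(w(L(X(5, 5), -7)) - 6180) + k = (⅕ - 6180) - 4487/8 = -30899/5 - 4487/8 = -269627/40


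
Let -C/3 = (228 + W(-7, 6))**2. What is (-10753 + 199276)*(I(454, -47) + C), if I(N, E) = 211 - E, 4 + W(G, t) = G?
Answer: -26583439707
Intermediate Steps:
W(G, t) = -4 + G
C = -141267 (C = -3*(228 + (-4 - 7))**2 = -3*(228 - 11)**2 = -3*217**2 = -3*47089 = -141267)
(-10753 + 199276)*(I(454, -47) + C) = (-10753 + 199276)*((211 - 1*(-47)) - 141267) = 188523*((211 + 47) - 141267) = 188523*(258 - 141267) = 188523*(-141009) = -26583439707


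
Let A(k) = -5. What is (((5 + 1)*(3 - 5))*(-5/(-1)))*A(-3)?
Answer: 300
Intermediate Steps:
(((5 + 1)*(3 - 5))*(-5/(-1)))*A(-3) = (((5 + 1)*(3 - 5))*(-5/(-1)))*(-5) = ((6*(-2))*(-5*(-1)))*(-5) = -12*5*(-5) = -60*(-5) = 300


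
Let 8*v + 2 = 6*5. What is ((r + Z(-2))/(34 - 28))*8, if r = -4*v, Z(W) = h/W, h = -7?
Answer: -14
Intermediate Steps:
Z(W) = -7/W
v = 7/2 (v = -¼ + (6*5)/8 = -¼ + (⅛)*30 = -¼ + 15/4 = 7/2 ≈ 3.5000)
r = -14 (r = -4*7/2 = -14)
((r + Z(-2))/(34 - 28))*8 = ((-14 - 7/(-2))/(34 - 28))*8 = ((-14 - 7*(-½))/6)*8 = ((-14 + 7/2)*(⅙))*8 = -21/2*⅙*8 = -7/4*8 = -14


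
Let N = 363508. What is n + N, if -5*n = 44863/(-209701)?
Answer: 381140000403/1048505 ≈ 3.6351e+5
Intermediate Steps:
n = 44863/1048505 (n = -44863/(5*(-209701)) = -44863*(-1)/(5*209701) = -⅕*(-44863/209701) = 44863/1048505 ≈ 0.042788)
n + N = 44863/1048505 + 363508 = 381140000403/1048505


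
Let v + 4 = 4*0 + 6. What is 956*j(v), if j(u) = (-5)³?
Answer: -119500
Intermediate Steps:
v = 2 (v = -4 + (4*0 + 6) = -4 + (0 + 6) = -4 + 6 = 2)
j(u) = -125
956*j(v) = 956*(-125) = -119500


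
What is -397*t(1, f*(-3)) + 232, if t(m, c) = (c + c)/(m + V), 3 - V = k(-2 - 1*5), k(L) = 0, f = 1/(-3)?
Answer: 67/2 ≈ 33.500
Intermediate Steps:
f = -⅓ ≈ -0.33333
V = 3 (V = 3 - 1*0 = 3 + 0 = 3)
t(m, c) = 2*c/(3 + m) (t(m, c) = (c + c)/(m + 3) = (2*c)/(3 + m) = 2*c/(3 + m))
-397*t(1, f*(-3)) + 232 = -794*(-⅓*(-3))/(3 + 1) + 232 = -794/4 + 232 = -397*½ + 232 = -397/2 + 232 = 67/2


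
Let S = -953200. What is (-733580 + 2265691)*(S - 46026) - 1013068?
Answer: -1530926159154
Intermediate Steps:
(-733580 + 2265691)*(S - 46026) - 1013068 = (-733580 + 2265691)*(-953200 - 46026) - 1013068 = 1532111*(-999226) - 1013068 = -1530925146086 - 1013068 = -1530926159154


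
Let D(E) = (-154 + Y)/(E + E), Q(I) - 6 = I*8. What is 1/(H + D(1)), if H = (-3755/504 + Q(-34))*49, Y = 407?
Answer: -72/955625 ≈ -7.5343e-5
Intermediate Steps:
Q(I) = 6 + 8*I (Q(I) = 6 + I*8 = 6 + 8*I)
D(E) = 253/(2*E) (D(E) = (-154 + 407)/(E + E) = 253/((2*E)) = 253*(1/(2*E)) = 253/(2*E))
H = -964733/72 (H = (-3755/504 + (6 + 8*(-34)))*49 = (-3755*1/504 + (6 - 272))*49 = (-3755/504 - 266)*49 = -137819/504*49 = -964733/72 ≈ -13399.)
1/(H + D(1)) = 1/(-964733/72 + (253/2)/1) = 1/(-964733/72 + (253/2)*1) = 1/(-964733/72 + 253/2) = 1/(-955625/72) = -72/955625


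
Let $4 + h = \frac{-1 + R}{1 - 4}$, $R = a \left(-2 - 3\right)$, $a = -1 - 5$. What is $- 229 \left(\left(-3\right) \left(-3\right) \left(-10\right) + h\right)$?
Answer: $\frac{71219}{3} \approx 23740.0$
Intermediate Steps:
$a = -6$
$R = 30$ ($R = - 6 \left(-2 - 3\right) = \left(-6\right) \left(-5\right) = 30$)
$h = - \frac{41}{3}$ ($h = -4 + \frac{-1 + 30}{1 - 4} = -4 + \frac{29}{-3} = -4 + 29 \left(- \frac{1}{3}\right) = -4 - \frac{29}{3} = - \frac{41}{3} \approx -13.667$)
$- 229 \left(\left(-3\right) \left(-3\right) \left(-10\right) + h\right) = - 229 \left(\left(-3\right) \left(-3\right) \left(-10\right) - \frac{41}{3}\right) = - 229 \left(9 \left(-10\right) - \frac{41}{3}\right) = - 229 \left(-90 - \frac{41}{3}\right) = \left(-229\right) \left(- \frac{311}{3}\right) = \frac{71219}{3}$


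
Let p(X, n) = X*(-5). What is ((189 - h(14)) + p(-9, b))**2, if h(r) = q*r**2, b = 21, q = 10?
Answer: 2979076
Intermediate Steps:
h(r) = 10*r**2
p(X, n) = -5*X
((189 - h(14)) + p(-9, b))**2 = ((189 - 10*14**2) - 5*(-9))**2 = ((189 - 10*196) + 45)**2 = ((189 - 1*1960) + 45)**2 = ((189 - 1960) + 45)**2 = (-1771 + 45)**2 = (-1726)**2 = 2979076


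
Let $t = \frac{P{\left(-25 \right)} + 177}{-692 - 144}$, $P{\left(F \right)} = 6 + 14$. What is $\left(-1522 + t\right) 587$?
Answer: $- \frac{747009743}{836} \approx -8.9355 \cdot 10^{5}$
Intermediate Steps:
$P{\left(F \right)} = 20$
$t = - \frac{197}{836}$ ($t = \frac{20 + 177}{-692 - 144} = \frac{197}{-836} = 197 \left(- \frac{1}{836}\right) = - \frac{197}{836} \approx -0.23565$)
$\left(-1522 + t\right) 587 = \left(-1522 - \frac{197}{836}\right) 587 = \left(- \frac{1272589}{836}\right) 587 = - \frac{747009743}{836}$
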